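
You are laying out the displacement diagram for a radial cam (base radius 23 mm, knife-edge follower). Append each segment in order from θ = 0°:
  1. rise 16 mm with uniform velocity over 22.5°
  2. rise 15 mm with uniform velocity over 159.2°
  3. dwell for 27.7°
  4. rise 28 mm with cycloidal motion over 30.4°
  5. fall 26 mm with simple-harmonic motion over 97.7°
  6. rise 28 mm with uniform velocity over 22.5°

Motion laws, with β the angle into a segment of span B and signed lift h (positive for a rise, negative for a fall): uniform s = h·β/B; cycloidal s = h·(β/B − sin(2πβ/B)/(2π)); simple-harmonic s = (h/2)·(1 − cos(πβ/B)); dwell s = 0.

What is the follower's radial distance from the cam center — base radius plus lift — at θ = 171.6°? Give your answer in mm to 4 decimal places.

seg 1 [0°–22.5°] uniform, h=16: full span → s += 16 → s = 16.0000
seg 2 [22.5°–181.7°] uniform, h=15: θ=171.6° here. β=149.1, B=159.2. 15·149.1/159.2 = 14.0484 → s = 30.0484
radial distance = base radius + s = 23 + 30.0484 = 53.0484

53.0484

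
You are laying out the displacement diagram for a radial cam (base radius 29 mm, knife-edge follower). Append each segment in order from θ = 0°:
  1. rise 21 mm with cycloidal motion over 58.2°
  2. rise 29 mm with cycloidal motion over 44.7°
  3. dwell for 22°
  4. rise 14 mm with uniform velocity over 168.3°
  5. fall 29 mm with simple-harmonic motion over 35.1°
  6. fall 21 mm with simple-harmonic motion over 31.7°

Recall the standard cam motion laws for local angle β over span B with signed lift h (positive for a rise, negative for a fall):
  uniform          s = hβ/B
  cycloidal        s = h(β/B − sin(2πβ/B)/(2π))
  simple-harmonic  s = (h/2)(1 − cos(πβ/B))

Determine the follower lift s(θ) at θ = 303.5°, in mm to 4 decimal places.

seg 1 [0°–58.2°] cycloidal, h=21: full span → s += 21 → s = 21.0000
seg 2 [58.2°–102.9°] cycloidal, h=29: full span → s += 29 → s = 50.0000
seg 3 [102.9°–124.9°] dwell: s stays 50.0000
seg 4 [124.9°–293.2°] uniform, h=14: full span → s += 14 → s = 64.0000
seg 5 [293.2°–328.3°] simple-harmonic, h=-29: θ=303.5° here. β=10.3, B=35.1. -29/2·(1 − cos(π·0.2934)) = -5.7374 → s = 58.2626

58.2626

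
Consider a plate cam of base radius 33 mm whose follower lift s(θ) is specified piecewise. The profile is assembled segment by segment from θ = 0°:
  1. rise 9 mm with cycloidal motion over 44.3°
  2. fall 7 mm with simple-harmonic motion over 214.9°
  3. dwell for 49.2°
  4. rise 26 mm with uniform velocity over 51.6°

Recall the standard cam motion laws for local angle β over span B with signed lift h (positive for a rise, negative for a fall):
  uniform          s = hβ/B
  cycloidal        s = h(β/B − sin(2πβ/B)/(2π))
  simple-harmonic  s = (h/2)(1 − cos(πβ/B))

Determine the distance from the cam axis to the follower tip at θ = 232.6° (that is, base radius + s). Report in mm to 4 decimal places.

seg 1 [0°–44.3°] cycloidal, h=9: full span → s += 9 → s = 9.0000
seg 2 [44.3°–259.2°] simple-harmonic, h=-7: θ=232.6° here. β=188.3, B=214.9. -7/2·(1 − cos(π·0.8762)) = -6.7387 → s = 2.2613
radial distance = base radius + s = 33 + 2.2613 = 35.2613

35.2613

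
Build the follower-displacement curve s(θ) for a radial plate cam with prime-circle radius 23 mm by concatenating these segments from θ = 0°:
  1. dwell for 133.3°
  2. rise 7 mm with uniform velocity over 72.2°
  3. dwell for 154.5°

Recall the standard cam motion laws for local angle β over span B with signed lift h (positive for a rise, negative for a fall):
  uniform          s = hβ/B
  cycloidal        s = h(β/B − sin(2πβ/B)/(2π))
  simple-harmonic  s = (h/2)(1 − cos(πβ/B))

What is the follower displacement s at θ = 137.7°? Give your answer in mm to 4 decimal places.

seg 1 [0°–133.3°] dwell: s stays 0.0000
seg 2 [133.3°–205.5°] uniform, h=7: θ=137.7° here. β=4.4, B=72.2. 7·4.4/72.2 = 0.4266 → s = 0.4266

0.4266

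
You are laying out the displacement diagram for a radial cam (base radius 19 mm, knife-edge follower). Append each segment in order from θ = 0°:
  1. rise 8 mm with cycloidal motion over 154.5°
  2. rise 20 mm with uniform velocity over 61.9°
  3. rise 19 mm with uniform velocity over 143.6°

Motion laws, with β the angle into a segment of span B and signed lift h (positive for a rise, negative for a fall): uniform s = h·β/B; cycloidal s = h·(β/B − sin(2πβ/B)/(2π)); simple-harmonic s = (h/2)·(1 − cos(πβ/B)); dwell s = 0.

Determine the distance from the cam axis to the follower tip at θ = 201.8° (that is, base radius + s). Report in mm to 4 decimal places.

seg 1 [0°–154.5°] cycloidal, h=8: full span → s += 8 → s = 8.0000
seg 2 [154.5°–216.4°] uniform, h=20: θ=201.8° here. β=47.3, B=61.9. 20·47.3/61.9 = 15.2827 → s = 23.2827
radial distance = base radius + s = 19 + 23.2827 = 42.2827

42.2827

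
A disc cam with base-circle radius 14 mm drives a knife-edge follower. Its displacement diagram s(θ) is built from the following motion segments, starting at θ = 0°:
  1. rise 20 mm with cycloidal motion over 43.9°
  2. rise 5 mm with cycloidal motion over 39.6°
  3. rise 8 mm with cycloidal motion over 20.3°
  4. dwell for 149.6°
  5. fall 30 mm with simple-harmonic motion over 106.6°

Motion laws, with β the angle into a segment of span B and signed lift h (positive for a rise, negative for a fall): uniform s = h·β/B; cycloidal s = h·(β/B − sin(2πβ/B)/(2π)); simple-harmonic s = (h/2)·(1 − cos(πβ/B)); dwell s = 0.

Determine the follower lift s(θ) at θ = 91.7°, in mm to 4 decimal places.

seg 1 [0°–43.9°] cycloidal, h=20: full span → s += 20 → s = 20.0000
seg 2 [43.9°–83.5°] cycloidal, h=5: full span → s += 5 → s = 25.0000
seg 3 [83.5°–103.8°] cycloidal, h=8: θ=91.7° here. β=8.2, B=20.3. 8·(0.4039 − sin(2π·0.4039)/(2π)) = 2.5089 → s = 27.5089

27.5089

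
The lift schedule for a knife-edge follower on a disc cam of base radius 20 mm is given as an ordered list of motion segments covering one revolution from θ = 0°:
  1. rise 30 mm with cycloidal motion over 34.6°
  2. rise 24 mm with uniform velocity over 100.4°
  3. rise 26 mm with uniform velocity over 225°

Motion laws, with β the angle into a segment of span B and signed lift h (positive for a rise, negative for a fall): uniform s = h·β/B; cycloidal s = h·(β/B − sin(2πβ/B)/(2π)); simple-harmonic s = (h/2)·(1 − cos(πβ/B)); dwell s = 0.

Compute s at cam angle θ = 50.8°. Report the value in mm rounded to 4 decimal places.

seg 1 [0°–34.6°] cycloidal, h=30: full span → s += 30 → s = 30.0000
seg 2 [34.6°–135°] uniform, h=24: θ=50.8° here. β=16.2, B=100.4. 24·16.2/100.4 = 3.8725 → s = 33.8725

33.8725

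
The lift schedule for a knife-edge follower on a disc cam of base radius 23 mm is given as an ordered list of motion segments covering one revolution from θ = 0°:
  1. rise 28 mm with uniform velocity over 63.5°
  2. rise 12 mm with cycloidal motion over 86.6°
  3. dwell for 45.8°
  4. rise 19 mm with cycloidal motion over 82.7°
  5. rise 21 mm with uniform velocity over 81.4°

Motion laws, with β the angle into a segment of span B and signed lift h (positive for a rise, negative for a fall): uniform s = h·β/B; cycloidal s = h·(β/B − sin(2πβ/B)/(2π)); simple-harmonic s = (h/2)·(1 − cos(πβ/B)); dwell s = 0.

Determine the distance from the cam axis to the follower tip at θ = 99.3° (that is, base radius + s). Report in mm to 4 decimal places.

seg 1 [0°–63.5°] uniform, h=28: full span → s += 28 → s = 28.0000
seg 2 [63.5°–150.1°] cycloidal, h=12: θ=99.3° here. β=35.8, B=86.6. 12·(0.4134 − sin(2π·0.4134)/(2π)) = 3.9720 → s = 31.9720
radial distance = base radius + s = 23 + 31.9720 = 54.9720

54.9720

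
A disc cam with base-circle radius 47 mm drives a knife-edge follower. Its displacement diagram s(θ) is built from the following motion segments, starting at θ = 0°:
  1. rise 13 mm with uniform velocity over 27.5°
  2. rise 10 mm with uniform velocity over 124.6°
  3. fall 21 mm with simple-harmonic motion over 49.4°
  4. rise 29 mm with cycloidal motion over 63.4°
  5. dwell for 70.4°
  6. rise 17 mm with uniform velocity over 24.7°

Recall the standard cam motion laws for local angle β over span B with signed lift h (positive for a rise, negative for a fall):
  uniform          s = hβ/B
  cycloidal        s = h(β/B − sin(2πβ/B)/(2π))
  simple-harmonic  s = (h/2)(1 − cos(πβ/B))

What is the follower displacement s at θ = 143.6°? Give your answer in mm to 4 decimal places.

seg 1 [0°–27.5°] uniform, h=13: full span → s += 13 → s = 13.0000
seg 2 [27.5°–152.1°] uniform, h=10: θ=143.6° here. β=116.1, B=124.6. 10·116.1/124.6 = 9.3178 → s = 22.3178

22.3178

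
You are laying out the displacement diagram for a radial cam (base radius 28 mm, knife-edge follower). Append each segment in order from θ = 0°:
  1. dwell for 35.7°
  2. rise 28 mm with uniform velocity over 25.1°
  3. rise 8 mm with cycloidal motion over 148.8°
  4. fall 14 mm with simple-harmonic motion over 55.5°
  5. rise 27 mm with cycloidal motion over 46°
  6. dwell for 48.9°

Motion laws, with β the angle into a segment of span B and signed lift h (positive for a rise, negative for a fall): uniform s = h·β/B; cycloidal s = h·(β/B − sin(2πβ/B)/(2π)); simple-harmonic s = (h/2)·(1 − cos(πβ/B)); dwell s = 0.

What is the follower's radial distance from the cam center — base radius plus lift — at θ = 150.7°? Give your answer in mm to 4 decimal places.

seg 1 [0°–35.7°] dwell: s stays 0.0000
seg 2 [35.7°–60.8°] uniform, h=28: full span → s += 28 → s = 28.0000
seg 3 [60.8°–209.6°] cycloidal, h=8: θ=150.7° here. β=89.9, B=148.8. 8·(0.6042 − sin(2π·0.6042)/(2π)) = 5.6084 → s = 33.6084
radial distance = base radius + s = 28 + 33.6084 = 61.6084

61.6084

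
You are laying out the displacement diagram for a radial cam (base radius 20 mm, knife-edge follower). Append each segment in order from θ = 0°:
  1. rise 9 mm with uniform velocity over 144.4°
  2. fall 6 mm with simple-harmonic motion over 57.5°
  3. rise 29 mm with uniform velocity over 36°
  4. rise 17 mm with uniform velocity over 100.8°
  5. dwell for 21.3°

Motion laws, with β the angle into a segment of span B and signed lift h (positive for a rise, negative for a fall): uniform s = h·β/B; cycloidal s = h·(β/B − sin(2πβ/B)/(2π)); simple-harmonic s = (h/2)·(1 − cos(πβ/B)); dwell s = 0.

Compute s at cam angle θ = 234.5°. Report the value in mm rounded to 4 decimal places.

seg 1 [0°–144.4°] uniform, h=9: full span → s += 9 → s = 9.0000
seg 2 [144.4°–201.9°] simple-harmonic, h=-6: full span → s += -6 → s = 3.0000
seg 3 [201.9°–237.9°] uniform, h=29: θ=234.5° here. β=32.6, B=36. 29·32.6/36 = 26.2611 → s = 29.2611

29.2611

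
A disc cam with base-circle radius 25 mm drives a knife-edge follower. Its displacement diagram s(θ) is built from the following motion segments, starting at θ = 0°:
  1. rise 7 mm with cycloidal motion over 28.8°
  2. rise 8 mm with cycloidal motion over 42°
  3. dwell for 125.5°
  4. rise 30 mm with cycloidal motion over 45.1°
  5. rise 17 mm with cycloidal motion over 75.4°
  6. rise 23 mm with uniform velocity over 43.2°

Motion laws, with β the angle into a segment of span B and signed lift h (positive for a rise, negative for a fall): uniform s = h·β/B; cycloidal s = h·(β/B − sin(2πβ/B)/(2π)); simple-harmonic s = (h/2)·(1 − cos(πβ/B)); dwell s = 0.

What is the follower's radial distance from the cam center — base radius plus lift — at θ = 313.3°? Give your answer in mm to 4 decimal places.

seg 1 [0°–28.8°] cycloidal, h=7: full span → s += 7 → s = 7.0000
seg 2 [28.8°–70.8°] cycloidal, h=8: full span → s += 8 → s = 15.0000
seg 3 [70.8°–196.3°] dwell: s stays 15.0000
seg 4 [196.3°–241.4°] cycloidal, h=30: full span → s += 30 → s = 45.0000
seg 5 [241.4°–316.8°] cycloidal, h=17: θ=313.3° here. β=71.9, B=75.4. 17·(0.9536 − sin(2π·0.9536)/(2π)) = 16.9889 → s = 61.9889
radial distance = base radius + s = 25 + 61.9889 = 86.9889

86.9889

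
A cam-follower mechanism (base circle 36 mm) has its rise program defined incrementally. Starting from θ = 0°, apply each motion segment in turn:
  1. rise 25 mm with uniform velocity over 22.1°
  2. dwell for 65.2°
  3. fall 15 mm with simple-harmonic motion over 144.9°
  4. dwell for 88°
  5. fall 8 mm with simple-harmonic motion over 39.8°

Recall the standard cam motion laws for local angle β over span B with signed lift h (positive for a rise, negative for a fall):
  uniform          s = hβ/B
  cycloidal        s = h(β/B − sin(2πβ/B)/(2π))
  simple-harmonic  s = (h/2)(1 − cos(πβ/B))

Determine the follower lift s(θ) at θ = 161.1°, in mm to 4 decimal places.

seg 1 [0°–22.1°] uniform, h=25: full span → s += 25 → s = 25.0000
seg 2 [22.1°–87.3°] dwell: s stays 25.0000
seg 3 [87.3°–232.2°] simple-harmonic, h=-15: θ=161.1° here. β=73.8, B=144.9. -15/2·(1 − cos(π·0.5093)) = -7.7195 → s = 17.2805

17.2805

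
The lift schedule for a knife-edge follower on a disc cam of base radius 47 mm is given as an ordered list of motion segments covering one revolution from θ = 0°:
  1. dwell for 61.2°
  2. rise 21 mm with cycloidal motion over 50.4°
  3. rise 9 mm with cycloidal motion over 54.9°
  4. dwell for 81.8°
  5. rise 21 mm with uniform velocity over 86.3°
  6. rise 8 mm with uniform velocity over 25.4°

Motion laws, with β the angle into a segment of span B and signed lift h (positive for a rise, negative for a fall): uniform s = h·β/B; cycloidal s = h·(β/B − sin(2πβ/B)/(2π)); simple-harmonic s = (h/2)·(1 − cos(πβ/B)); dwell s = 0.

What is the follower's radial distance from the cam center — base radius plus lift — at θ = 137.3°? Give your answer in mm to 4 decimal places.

seg 1 [0°–61.2°] dwell: s stays 0.0000
seg 2 [61.2°–111.6°] cycloidal, h=21: full span → s += 21 → s = 21.0000
seg 3 [111.6°–166.5°] cycloidal, h=9: θ=137.3° here. β=25.7, B=54.9. 9·(0.4681 − sin(2π·0.4681)/(2π)) = 3.9281 → s = 24.9281
radial distance = base radius + s = 47 + 24.9281 = 71.9281

71.9281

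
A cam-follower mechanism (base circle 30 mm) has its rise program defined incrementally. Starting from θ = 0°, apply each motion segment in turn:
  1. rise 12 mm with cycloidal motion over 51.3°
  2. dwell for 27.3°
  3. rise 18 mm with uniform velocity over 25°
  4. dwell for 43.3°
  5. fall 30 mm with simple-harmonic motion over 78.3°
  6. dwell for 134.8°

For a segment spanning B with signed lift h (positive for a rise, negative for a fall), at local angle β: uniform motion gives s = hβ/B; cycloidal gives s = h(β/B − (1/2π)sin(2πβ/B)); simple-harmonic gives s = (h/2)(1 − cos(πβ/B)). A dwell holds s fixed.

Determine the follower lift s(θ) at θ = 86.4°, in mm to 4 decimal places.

seg 1 [0°–51.3°] cycloidal, h=12: full span → s += 12 → s = 12.0000
seg 2 [51.3°–78.6°] dwell: s stays 12.0000
seg 3 [78.6°–103.6°] uniform, h=18: θ=86.4° here. β=7.8, B=25. 18·7.8/25 = 5.6160 → s = 17.6160

17.6160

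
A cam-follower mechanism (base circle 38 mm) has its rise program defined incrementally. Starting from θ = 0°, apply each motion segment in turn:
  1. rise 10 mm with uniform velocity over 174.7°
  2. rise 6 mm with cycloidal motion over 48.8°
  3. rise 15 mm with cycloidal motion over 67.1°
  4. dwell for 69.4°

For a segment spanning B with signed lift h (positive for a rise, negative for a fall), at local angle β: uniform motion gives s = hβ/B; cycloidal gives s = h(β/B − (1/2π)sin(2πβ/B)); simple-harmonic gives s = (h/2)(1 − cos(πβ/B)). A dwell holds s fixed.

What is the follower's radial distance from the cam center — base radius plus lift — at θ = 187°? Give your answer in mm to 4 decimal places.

seg 1 [0°–174.7°] uniform, h=10: full span → s += 10 → s = 10.0000
seg 2 [174.7°–223.5°] cycloidal, h=6: θ=187° here. β=12.3, B=48.8. 6·(0.2520 − sin(2π·0.2520)/(2π)) = 0.5574 → s = 10.5574
radial distance = base radius + s = 38 + 10.5574 = 48.5574

48.5574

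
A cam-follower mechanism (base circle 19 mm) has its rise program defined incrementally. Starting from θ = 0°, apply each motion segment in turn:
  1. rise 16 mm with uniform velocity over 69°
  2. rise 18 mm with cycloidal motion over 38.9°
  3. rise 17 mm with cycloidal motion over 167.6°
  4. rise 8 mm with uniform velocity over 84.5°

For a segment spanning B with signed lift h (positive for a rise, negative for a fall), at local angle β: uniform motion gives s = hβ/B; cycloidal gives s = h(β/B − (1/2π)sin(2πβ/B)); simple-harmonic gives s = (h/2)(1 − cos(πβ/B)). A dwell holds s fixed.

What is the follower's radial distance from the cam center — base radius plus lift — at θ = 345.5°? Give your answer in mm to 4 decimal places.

seg 1 [0°–69°] uniform, h=16: full span → s += 16 → s = 16.0000
seg 2 [69°–107.9°] cycloidal, h=18: full span → s += 18 → s = 34.0000
seg 3 [107.9°–275.5°] cycloidal, h=17: full span → s += 17 → s = 51.0000
seg 4 [275.5°–360°] uniform, h=8: θ=345.5° here. β=70, B=84.5. 8·70/84.5 = 6.6272 → s = 57.6272
radial distance = base radius + s = 19 + 57.6272 = 76.6272

76.6272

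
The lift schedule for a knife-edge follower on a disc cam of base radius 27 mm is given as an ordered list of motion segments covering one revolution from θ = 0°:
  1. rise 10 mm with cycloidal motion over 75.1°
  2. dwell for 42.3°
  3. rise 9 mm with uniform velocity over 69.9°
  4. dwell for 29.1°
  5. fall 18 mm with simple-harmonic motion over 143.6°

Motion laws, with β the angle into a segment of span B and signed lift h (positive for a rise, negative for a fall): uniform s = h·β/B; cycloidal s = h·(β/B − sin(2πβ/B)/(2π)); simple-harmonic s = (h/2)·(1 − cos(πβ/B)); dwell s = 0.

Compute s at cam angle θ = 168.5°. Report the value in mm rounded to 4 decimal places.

seg 1 [0°–75.1°] cycloidal, h=10: full span → s += 10 → s = 10.0000
seg 2 [75.1°–117.4°] dwell: s stays 10.0000
seg 3 [117.4°–187.3°] uniform, h=9: θ=168.5° here. β=51.1, B=69.9. 9·51.1/69.9 = 6.5794 → s = 16.5794

16.5794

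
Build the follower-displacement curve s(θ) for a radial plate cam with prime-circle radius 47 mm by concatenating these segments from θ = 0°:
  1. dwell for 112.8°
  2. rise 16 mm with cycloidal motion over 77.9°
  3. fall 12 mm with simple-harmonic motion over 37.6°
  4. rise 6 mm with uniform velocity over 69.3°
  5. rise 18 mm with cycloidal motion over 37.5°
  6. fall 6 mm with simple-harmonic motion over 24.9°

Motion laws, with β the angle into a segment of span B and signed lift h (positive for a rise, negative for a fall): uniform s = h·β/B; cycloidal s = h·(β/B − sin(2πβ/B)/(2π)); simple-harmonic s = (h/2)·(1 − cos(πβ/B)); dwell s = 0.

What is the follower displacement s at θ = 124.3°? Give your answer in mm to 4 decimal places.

seg 1 [0°–112.8°] dwell: s stays 0.0000
seg 2 [112.8°–190.7°] cycloidal, h=16: θ=124.3° here. β=11.5, B=77.9. 16·(0.1476 − sin(2π·0.1476)/(2π)) = 0.3244 → s = 0.3244

0.3244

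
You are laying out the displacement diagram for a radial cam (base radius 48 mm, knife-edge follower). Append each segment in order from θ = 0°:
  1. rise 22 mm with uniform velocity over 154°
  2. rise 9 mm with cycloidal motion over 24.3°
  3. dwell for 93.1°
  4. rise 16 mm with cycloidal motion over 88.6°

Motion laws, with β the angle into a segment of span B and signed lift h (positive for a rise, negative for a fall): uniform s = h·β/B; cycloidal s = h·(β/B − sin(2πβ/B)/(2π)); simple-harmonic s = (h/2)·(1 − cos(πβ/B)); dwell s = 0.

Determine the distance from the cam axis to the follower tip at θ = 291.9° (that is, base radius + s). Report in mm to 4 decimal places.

seg 1 [0°–154°] uniform, h=22: full span → s += 22 → s = 22.0000
seg 2 [154°–178.3°] cycloidal, h=9: full span → s += 9 → s = 31.0000
seg 3 [178.3°–271.4°] dwell: s stays 31.0000
seg 4 [271.4°–360°] cycloidal, h=16: θ=291.9° here. β=20.5, B=88.6. 16·(0.2314 − sin(2π·0.2314)/(2π)) = 1.1730 → s = 32.1730
radial distance = base radius + s = 48 + 32.1730 = 80.1730

80.1730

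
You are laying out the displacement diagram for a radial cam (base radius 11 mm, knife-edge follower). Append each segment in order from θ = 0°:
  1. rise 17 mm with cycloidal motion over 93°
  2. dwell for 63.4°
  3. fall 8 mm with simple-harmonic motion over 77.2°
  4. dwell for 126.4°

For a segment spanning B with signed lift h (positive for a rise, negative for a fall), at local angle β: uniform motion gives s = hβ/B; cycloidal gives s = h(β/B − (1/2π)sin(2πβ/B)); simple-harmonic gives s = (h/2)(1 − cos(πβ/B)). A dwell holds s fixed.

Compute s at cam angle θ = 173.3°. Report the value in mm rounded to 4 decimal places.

seg 1 [0°–93°] cycloidal, h=17: full span → s += 17 → s = 17.0000
seg 2 [93°–156.4°] dwell: s stays 17.0000
seg 3 [156.4°–233.6°] simple-harmonic, h=-8: θ=173.3° here. β=16.9, B=77.2. -8/2·(1 − cos(π·0.2189)) = -0.9092 → s = 16.0908

16.0908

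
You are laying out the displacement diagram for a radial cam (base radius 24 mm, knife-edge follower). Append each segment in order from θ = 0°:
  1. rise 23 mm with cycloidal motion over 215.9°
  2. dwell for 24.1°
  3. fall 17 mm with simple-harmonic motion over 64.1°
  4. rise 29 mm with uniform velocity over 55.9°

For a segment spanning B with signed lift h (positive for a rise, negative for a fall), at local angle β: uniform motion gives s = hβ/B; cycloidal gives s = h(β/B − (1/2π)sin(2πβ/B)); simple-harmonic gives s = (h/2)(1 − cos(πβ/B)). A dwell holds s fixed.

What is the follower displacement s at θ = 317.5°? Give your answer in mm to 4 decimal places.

seg 1 [0°–215.9°] cycloidal, h=23: full span → s += 23 → s = 23.0000
seg 2 [215.9°–240°] dwell: s stays 23.0000
seg 3 [240°–304.1°] simple-harmonic, h=-17: full span → s += -17 → s = 6.0000
seg 4 [304.1°–360°] uniform, h=29: θ=317.5° here. β=13.4, B=55.9. 29·13.4/55.9 = 6.9517 → s = 12.9517

12.9517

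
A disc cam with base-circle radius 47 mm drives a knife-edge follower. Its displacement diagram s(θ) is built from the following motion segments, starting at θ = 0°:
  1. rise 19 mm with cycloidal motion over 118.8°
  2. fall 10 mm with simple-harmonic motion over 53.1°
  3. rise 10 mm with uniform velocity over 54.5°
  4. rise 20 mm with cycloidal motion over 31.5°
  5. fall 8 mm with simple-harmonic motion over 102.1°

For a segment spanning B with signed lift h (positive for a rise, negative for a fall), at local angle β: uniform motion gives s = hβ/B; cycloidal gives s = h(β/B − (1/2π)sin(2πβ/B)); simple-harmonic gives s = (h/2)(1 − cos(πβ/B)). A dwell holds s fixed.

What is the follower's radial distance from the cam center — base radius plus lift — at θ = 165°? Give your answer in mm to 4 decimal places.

seg 1 [0°–118.8°] cycloidal, h=19: full span → s += 19 → s = 19.0000
seg 2 [118.8°–171.9°] simple-harmonic, h=-10: θ=165° here. β=46.2, B=53.1. -10/2·(1 − cos(π·0.8701)) = -9.5891 → s = 9.4109
radial distance = base radius + s = 47 + 9.4109 = 56.4109

56.4109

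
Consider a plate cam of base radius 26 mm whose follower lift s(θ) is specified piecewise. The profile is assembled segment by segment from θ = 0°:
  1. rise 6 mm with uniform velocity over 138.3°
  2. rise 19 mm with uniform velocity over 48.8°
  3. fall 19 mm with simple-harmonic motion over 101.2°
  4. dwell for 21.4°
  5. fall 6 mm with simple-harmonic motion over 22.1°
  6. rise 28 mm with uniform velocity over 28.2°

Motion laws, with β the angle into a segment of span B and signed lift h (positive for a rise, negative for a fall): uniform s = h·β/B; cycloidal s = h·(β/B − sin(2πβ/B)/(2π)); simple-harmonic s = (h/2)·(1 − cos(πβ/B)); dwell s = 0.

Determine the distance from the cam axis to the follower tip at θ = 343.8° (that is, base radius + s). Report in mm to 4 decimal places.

seg 1 [0°–138.3°] uniform, h=6: full span → s += 6 → s = 6.0000
seg 2 [138.3°–187.1°] uniform, h=19: full span → s += 19 → s = 25.0000
seg 3 [187.1°–288.3°] simple-harmonic, h=-19: full span → s += -19 → s = 6.0000
seg 4 [288.3°–309.7°] dwell: s stays 6.0000
seg 5 [309.7°–331.8°] simple-harmonic, h=-6: full span → s += -6 → s = 0.0000
seg 6 [331.8°–360°] uniform, h=28: θ=343.8° here. β=12, B=28.2. 28·12/28.2 = 11.9149 → s = 11.9149
radial distance = base radius + s = 26 + 11.9149 = 37.9149

37.9149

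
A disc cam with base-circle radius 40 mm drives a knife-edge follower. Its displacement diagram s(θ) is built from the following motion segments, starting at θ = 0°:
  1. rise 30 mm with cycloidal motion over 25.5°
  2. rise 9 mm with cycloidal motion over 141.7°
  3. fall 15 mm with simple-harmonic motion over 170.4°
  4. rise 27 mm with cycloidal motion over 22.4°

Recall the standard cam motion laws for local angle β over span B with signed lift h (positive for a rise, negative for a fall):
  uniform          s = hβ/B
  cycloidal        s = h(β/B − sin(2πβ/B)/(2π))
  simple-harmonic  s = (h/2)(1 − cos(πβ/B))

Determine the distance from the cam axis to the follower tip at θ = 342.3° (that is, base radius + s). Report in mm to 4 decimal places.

seg 1 [0°–25.5°] cycloidal, h=30: full span → s += 30 → s = 30.0000
seg 2 [25.5°–167.2°] cycloidal, h=9: full span → s += 9 → s = 39.0000
seg 3 [167.2°–337.6°] simple-harmonic, h=-15: full span → s += -15 → s = 24.0000
seg 4 [337.6°–360°] cycloidal, h=27: θ=342.3° here. β=4.7, B=22.4. 27·(0.2098 − sin(2π·0.2098)/(2π)) = 1.5042 → s = 25.5042
radial distance = base radius + s = 40 + 25.5042 = 65.5042

65.5042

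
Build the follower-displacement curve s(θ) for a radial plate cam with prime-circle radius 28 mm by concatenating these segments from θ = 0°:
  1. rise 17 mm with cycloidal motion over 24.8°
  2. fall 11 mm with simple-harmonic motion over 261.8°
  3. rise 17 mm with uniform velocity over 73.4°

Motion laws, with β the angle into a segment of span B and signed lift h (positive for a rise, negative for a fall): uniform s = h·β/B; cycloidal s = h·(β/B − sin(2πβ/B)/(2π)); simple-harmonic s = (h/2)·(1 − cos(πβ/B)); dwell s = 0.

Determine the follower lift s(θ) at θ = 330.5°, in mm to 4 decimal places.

seg 1 [0°–24.8°] cycloidal, h=17: full span → s += 17 → s = 17.0000
seg 2 [24.8°–286.6°] simple-harmonic, h=-11: full span → s += -11 → s = 6.0000
seg 3 [286.6°–360°] uniform, h=17: θ=330.5° here. β=43.9, B=73.4. 17·43.9/73.4 = 10.1676 → s = 16.1676

16.1676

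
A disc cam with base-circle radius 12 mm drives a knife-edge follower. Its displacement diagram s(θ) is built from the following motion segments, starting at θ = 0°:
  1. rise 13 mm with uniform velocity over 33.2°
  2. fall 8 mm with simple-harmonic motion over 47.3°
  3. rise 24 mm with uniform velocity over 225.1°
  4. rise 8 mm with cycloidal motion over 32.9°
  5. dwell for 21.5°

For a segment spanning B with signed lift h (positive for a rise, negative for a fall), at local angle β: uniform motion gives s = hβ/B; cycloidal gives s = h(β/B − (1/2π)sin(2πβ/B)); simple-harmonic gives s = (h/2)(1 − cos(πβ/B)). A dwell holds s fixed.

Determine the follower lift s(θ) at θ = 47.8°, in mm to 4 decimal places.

seg 1 [0°–33.2°] uniform, h=13: full span → s += 13 → s = 13.0000
seg 2 [33.2°–80.5°] simple-harmonic, h=-8: θ=47.8° here. β=14.6, B=47.3. -8/2·(1 − cos(π·0.3087)) = -1.7378 → s = 11.2622

11.2622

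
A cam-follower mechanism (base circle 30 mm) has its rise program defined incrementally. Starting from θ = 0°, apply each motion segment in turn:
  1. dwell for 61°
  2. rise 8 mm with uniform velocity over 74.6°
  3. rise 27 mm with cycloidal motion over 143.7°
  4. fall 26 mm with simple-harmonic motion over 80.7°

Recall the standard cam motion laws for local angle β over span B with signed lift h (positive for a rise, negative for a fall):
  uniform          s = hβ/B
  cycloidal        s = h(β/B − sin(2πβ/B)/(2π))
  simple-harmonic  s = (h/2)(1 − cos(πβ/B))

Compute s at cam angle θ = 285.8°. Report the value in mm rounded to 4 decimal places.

seg 1 [0°–61°] dwell: s stays 0.0000
seg 2 [61°–135.6°] uniform, h=8: full span → s += 8 → s = 8.0000
seg 3 [135.6°–279.3°] cycloidal, h=27: full span → s += 27 → s = 35.0000
seg 4 [279.3°–360°] simple-harmonic, h=-26: θ=285.8° here. β=6.5, B=80.7. -26/2·(1 − cos(π·0.0805)) = -0.4140 → s = 34.5860

34.5860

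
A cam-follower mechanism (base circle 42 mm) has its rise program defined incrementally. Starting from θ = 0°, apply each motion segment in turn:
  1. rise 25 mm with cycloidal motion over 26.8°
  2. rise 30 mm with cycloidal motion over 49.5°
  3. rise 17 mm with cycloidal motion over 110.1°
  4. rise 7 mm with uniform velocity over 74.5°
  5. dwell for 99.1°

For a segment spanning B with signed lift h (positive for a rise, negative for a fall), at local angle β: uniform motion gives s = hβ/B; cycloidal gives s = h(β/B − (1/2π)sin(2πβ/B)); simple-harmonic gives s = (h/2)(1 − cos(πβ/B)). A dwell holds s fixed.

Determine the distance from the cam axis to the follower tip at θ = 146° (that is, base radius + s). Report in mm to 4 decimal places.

seg 1 [0°–26.8°] cycloidal, h=25: full span → s += 25 → s = 25.0000
seg 2 [26.8°–76.3°] cycloidal, h=30: full span → s += 30 → s = 55.0000
seg 3 [76.3°–186.4°] cycloidal, h=17: θ=146° here. β=69.7, B=110.1. 17·(0.6331 − sin(2π·0.6331)/(2π)) = 12.7696 → s = 67.7696
radial distance = base radius + s = 42 + 67.7696 = 109.7696

109.7696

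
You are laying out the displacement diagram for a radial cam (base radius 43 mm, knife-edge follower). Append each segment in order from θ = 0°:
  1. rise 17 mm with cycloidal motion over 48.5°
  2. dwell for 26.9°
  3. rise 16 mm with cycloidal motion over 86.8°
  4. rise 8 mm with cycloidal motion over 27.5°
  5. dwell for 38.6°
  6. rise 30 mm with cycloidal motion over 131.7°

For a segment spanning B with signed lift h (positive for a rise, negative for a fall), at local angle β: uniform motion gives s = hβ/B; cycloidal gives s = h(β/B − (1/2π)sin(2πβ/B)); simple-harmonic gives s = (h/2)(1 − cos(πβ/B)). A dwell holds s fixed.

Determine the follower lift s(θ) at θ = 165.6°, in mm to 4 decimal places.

seg 1 [0°–48.5°] cycloidal, h=17: full span → s += 17 → s = 17.0000
seg 2 [48.5°–75.4°] dwell: s stays 17.0000
seg 3 [75.4°–162.2°] cycloidal, h=16: full span → s += 16 → s = 33.0000
seg 4 [162.2°–189.7°] cycloidal, h=8: θ=165.6° here. β=3.4, B=27.5. 8·(0.1236 − sin(2π·0.1236)/(2π)) = 0.0965 → s = 33.0965

33.0965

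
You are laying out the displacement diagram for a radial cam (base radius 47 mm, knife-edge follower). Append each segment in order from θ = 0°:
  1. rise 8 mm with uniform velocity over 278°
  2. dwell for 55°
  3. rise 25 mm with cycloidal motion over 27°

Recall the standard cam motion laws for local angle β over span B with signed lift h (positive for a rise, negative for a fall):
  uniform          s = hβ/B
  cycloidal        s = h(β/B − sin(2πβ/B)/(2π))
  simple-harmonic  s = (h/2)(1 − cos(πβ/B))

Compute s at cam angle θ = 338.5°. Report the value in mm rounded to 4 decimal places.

seg 1 [0°–278°] uniform, h=8: full span → s += 8 → s = 8.0000
seg 2 [278°–333°] dwell: s stays 8.0000
seg 3 [333°–360°] cycloidal, h=25: θ=338.5° here. β=5.5, B=27. 25·(0.2037 − sin(2π·0.2037)/(2π)) = 1.2809 → s = 9.2809

9.2809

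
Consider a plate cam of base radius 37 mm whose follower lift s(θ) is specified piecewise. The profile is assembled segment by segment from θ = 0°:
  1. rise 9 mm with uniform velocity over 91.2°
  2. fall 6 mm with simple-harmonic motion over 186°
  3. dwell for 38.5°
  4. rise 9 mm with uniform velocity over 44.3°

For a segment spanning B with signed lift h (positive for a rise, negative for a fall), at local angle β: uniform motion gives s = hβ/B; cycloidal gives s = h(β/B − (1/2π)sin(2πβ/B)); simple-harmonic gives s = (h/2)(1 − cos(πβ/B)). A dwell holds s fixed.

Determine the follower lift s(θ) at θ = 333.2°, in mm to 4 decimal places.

seg 1 [0°–91.2°] uniform, h=9: full span → s += 9 → s = 9.0000
seg 2 [91.2°–277.2°] simple-harmonic, h=-6: full span → s += -6 → s = 3.0000
seg 3 [277.2°–315.7°] dwell: s stays 3.0000
seg 4 [315.7°–360°] uniform, h=9: θ=333.2° here. β=17.5, B=44.3. 9·17.5/44.3 = 3.5553 → s = 6.5553

6.5553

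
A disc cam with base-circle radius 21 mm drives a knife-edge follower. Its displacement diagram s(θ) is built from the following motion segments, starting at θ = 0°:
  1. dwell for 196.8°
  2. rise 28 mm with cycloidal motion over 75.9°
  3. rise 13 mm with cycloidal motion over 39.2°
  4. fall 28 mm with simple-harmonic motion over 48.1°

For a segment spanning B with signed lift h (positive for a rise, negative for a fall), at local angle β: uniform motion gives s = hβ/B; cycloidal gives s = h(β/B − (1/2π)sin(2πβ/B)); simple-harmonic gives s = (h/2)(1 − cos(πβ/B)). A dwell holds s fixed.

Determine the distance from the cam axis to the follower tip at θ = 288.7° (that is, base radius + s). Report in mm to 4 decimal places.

seg 1 [0°–196.8°] dwell: s stays 0.0000
seg 2 [196.8°–272.7°] cycloidal, h=28: full span → s += 28 → s = 28.0000
seg 3 [272.7°–311.9°] cycloidal, h=13: θ=288.7° here. β=16, B=39.2. 13·(0.4082 − sin(2π·0.4082)/(2π)) = 4.1774 → s = 32.1774
radial distance = base radius + s = 21 + 32.1774 = 53.1774

53.1774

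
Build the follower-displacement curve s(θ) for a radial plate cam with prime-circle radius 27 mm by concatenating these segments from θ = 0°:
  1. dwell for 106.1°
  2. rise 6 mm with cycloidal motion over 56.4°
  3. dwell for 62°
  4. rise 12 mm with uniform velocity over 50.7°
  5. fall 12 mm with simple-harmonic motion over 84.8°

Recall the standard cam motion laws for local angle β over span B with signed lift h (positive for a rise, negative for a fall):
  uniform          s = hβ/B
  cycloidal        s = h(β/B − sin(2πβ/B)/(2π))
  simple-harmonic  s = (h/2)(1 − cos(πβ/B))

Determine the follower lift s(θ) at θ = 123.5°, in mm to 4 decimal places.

seg 1 [0°–106.1°] dwell: s stays 0.0000
seg 2 [106.1°–162.5°] cycloidal, h=6: θ=123.5° here. β=17.4, B=56.4. 6·(0.3085 − sin(2π·0.3085)/(2π)) = 0.9599 → s = 0.9599

0.9599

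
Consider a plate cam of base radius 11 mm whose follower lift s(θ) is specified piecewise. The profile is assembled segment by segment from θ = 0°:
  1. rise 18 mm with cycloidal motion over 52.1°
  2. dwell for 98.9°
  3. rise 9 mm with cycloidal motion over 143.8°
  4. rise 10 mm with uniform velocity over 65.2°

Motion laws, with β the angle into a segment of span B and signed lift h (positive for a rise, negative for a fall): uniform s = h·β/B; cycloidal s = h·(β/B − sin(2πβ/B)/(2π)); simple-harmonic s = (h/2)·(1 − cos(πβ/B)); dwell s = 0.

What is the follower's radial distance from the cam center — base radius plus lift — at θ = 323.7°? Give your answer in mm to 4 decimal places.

seg 1 [0°–52.1°] cycloidal, h=18: full span → s += 18 → s = 18.0000
seg 2 [52.1°–151°] dwell: s stays 18.0000
seg 3 [151°–294.8°] cycloidal, h=9: full span → s += 9 → s = 27.0000
seg 4 [294.8°–360°] uniform, h=10: θ=323.7° here. β=28.9, B=65.2. 10·28.9/65.2 = 4.4325 → s = 31.4325
radial distance = base radius + s = 11 + 31.4325 = 42.4325

42.4325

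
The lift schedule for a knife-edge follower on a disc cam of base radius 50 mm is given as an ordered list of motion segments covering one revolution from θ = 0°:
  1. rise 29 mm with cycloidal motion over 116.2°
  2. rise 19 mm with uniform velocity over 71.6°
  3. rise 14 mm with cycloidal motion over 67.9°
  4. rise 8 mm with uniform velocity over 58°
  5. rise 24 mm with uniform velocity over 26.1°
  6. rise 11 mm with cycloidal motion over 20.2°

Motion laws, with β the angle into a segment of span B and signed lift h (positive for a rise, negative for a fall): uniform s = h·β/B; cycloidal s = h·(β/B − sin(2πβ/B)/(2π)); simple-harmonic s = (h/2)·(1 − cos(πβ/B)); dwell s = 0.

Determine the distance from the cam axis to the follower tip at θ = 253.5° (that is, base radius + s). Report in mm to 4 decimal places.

seg 1 [0°–116.2°] cycloidal, h=29: full span → s += 29 → s = 29.0000
seg 2 [116.2°–187.8°] uniform, h=19: full span → s += 19 → s = 48.0000
seg 3 [187.8°–255.7°] cycloidal, h=14: θ=253.5° here. β=65.7, B=67.9. 14·(0.9676 − sin(2π·0.9676)/(2π)) = 13.9969 → s = 61.9969
radial distance = base radius + s = 50 + 61.9969 = 111.9969

111.9969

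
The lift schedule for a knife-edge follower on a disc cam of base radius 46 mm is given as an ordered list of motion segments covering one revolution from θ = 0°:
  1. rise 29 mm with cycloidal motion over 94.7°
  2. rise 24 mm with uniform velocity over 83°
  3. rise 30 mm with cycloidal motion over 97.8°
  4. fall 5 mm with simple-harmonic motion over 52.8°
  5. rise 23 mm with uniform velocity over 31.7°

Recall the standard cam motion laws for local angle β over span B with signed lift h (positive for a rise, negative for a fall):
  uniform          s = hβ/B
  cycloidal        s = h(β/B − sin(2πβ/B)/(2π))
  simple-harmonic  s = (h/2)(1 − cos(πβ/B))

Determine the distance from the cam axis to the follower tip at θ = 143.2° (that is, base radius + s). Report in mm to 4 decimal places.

seg 1 [0°–94.7°] cycloidal, h=29: full span → s += 29 → s = 29.0000
seg 2 [94.7°–177.7°] uniform, h=24: θ=143.2° here. β=48.5, B=83. 24·48.5/83 = 14.0241 → s = 43.0241
radial distance = base radius + s = 46 + 43.0241 = 89.0241

89.0241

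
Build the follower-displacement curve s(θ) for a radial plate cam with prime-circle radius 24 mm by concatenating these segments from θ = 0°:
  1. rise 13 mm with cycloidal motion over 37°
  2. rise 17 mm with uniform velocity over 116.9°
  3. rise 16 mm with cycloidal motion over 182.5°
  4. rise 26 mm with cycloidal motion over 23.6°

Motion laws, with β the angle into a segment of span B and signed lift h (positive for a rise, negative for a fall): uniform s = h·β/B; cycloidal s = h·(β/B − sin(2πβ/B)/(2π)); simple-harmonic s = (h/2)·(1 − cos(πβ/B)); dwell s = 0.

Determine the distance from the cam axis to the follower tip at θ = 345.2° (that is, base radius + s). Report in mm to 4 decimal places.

seg 1 [0°–37°] cycloidal, h=13: full span → s += 13 → s = 13.0000
seg 2 [37°–153.9°] uniform, h=17: full span → s += 17 → s = 30.0000
seg 3 [153.9°–336.4°] cycloidal, h=16: full span → s += 16 → s = 46.0000
seg 4 [336.4°–360°] cycloidal, h=26: θ=345.2° here. β=8.8, B=23.6. 26·(0.3729 − sin(2π·0.3729)/(2π)) = 6.7302 → s = 52.7302
radial distance = base radius + s = 24 + 52.7302 = 76.7302

76.7302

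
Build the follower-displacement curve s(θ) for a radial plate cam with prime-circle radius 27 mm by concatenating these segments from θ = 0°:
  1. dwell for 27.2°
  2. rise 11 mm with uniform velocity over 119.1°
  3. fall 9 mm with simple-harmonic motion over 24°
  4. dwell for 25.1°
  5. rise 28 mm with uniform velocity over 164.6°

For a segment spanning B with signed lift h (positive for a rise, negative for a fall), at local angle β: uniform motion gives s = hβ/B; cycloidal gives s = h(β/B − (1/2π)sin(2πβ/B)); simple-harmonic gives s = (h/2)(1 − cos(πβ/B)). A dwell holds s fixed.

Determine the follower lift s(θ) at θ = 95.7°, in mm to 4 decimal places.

seg 1 [0°–27.2°] dwell: s stays 0.0000
seg 2 [27.2°–146.3°] uniform, h=11: θ=95.7° here. β=68.5, B=119.1. 11·68.5/119.1 = 6.3266 → s = 6.3266

6.3266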